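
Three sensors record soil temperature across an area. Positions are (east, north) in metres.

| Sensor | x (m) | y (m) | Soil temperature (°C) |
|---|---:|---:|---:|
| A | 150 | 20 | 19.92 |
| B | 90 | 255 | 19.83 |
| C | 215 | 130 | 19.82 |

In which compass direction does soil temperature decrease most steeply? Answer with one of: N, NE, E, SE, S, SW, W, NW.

Differences from A: to B (Δx, Δy, Δh) = (-60, 235, -0.09); to C = (65, 110, -0.10).
Determinant of the coordinate differences = (-60)·110 − 65·235 = -21875.
∂T/∂x = [(-0.09)·110 − (-0.10)·235] / -21875 = -0.0006217
∂T/∂y = [(-60)·(-0.10) − 65·(-0.09)] / -21875 = -0.0005417
Steepest decrease is along −∇f = (+0.0006217 E, +0.0005417 N) → northeast.

NE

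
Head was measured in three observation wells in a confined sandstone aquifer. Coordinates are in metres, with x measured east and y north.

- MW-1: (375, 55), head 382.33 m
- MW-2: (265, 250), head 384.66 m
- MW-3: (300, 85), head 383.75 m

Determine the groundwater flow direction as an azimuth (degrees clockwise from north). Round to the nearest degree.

095°

With h = a·x + b·y + c and MW-1 as origin, the differences give:
  (-110)·a + 195·b = +2.33
  (-75)·a + 30·b = +1.42
Eliminate b (×30 and ×195, subtract): 11325·a = -207.000 → a = ∂h/∂x = -0.01828
Back-substitute: b = ∂h/∂y = +0.001638.
Flow direction (−∇h) has components (+0.01828 E, -0.001638 N).
Azimuth = atan2(E, N) = atan2(+0.01828, -0.001638) = 95.1° ≈ 095°.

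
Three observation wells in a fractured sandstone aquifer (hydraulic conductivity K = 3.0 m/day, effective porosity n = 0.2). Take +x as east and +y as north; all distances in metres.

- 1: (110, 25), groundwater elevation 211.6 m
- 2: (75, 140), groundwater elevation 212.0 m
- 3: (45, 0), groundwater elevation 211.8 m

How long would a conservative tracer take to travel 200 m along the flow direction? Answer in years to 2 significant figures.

Differences from 1: to 2 (Δx, Δy, Δh) = (-35, 115, +0.4); to 3 = (-65, -25, +0.2).
Solve a·Δx + b·Δy = Δh: det = (-35)·(-25) − (-65)·115 = 8350.
∂h/∂x = [(+0.4)·(-25) − (+0.2)·115] / 8350 = -0.003952
∂h/∂y = [(-35)·(+0.2) − (-65)·(+0.4)] / 8350 = +0.002275
|∇h| = √(-0.003952² + 0.002275²) = 0.00456
Seepage velocity v = K·i/n = 3.0 × 0.00456 / 0.2 = 0.0684 m/day.
t = 200 / 0.0684 = 2924 days = 8.01 years.

8.0 years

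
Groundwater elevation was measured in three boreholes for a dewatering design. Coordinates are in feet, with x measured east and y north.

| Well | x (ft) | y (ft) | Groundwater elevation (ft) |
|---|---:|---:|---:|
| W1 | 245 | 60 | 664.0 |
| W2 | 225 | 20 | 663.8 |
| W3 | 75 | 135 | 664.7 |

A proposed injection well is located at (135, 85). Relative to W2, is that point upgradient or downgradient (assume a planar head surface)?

Differences from W1: to W2 (Δx, Δy, Δh) = (-20, -40, -0.2); to W3 = (-170, 75, +0.7).
Determinant of the coordinate differences = (-20)·75 − (-170)·(-40) = -8300.
∂h/∂x = [(-0.2)·75 − (+0.7)·(-40)] / -8300 = -0.001566
∂h/∂y = [(-20)·(+0.7) − (-170)·(-0.2)] / -8300 = +0.005783
Head at (135, 85) = 664.0 + (-0.001566)·(-110) + (+0.005783)·(25) = 664.32 ft.
That is higher than the 663.8 ft at W2, so the point is upgradient.

upgradient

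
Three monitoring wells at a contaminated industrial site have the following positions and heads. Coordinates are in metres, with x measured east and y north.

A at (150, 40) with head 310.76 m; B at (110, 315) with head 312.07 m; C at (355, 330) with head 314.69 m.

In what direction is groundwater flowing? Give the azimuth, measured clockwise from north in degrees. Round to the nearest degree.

239°

With h = a·x + b·y + c and A as origin, the differences give:
  (-40)·a + 275·b = +1.31
  205·a + 290·b = +3.93
Eliminate b (×290 and ×275, subtract): -67975·a = -700.850 → a = ∂h/∂x = +0.01031
Back-substitute: b = ∂h/∂y = +0.006263.
Flow direction (−∇h) has components (-0.01031 E, -0.006263 N).
Azimuth = atan2(E, N) = atan2(-0.01031, -0.006263) = 238.7° ≈ 239°.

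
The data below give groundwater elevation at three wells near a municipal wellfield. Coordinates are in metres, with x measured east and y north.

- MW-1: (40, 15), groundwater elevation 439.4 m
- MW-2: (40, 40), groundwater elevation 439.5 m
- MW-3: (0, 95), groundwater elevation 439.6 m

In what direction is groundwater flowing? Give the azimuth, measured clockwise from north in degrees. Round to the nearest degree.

217°

Differences from MW-1: to MW-2 (Δx, Δy, Δh) = (0, 25, +0.1); to MW-3 = (-40, 80, +0.2).
Determinant of the coordinate differences = 0·80 − (-40)·25 = 1000.
∂h/∂x = [(+0.1)·80 − (+0.2)·25] / 1000 = +0.003000
∂h/∂y = [0·(+0.2) − (-40)·(+0.1)] / 1000 = +0.004000
Flow direction (−∇h) has components (-0.003000 E, -0.004000 N).
Azimuth = atan2(E, N) = atan2(-0.003000, -0.004000) = 216.9° ≈ 217°.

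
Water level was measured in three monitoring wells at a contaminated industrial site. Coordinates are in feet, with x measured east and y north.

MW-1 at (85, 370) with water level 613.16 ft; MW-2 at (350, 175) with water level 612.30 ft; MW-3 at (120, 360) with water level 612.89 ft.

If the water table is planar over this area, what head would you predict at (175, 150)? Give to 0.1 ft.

614.4 ft

With h = a·x + b·y + c and MW-1 as origin, the differences give:
  265·a + (-195)·b = -0.86
  35·a + (-10)·b = -0.27
Eliminate b (×(-10) and ×(-195), subtract): 4175·a = -44.050 → a = ∂h/∂x = -0.01055
Back-substitute: b = ∂h/∂y = -0.009928.
h(175, 150) = 613.16 + (-0.01055)·(90) + (-0.009928)·(-220) = 613.16 -0.950 +2.184 = 614.395 ft.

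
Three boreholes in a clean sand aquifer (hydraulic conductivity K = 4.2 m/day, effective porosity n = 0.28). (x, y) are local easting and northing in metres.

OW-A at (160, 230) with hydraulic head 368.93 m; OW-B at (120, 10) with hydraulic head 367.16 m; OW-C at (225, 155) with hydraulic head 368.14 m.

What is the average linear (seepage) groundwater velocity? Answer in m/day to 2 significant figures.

Taking OW-A as reference: OW-B−OW-A = (-40, -220, -1.77); OW-C−OW-A = (65, -75, -0.79).
Determinant of the coordinate differences = (-40)·(-75) − 65·(-220) = 17300.
∂h/∂x = [(-1.77)·(-75) − (-0.79)·(-220)] / 17300 = -0.002373
∂h/∂y = [(-40)·(-0.79) − 65·(-1.77)] / 17300 = +0.008477
|∇h| = √(-0.002373² + 0.008477²) = 0.008803
Seepage velocity v = K·i/n = 4.2 × 0.008803 / 0.28 = 0.132 m/day.

0.13 m/day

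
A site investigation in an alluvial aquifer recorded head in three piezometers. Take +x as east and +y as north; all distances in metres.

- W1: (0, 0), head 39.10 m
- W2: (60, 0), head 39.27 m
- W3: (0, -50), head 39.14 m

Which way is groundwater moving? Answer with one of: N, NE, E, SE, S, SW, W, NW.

∂h/∂x = (39.27 − 39.10) / (60 − 0) = +0.002833
∂h/∂y = (39.14 − 39.10) / (-50 − 0) = -0.0008000
Flow = −∇h = (-0.002833 east, +0.0008000 north), which points west.

W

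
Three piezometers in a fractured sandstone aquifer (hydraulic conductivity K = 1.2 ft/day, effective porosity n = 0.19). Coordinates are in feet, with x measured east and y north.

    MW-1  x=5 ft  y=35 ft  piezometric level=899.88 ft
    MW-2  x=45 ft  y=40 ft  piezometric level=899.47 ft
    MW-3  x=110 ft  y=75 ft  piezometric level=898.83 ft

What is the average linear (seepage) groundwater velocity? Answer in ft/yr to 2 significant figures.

Differences from MW-1: to MW-2 (Δx, Δy, Δh) = (40, 5, -0.41); to MW-3 = (105, 40, -1.05).
Determinant of the coordinate differences = 40·40 − 105·5 = 1075.
∂h/∂x = [(-0.41)·40 − (-1.05)·5] / 1075 = -0.01037
∂h/∂y = [40·(-1.05) − 105·(-0.41)] / 1075 = +0.0009767
|∇h| = √(-0.01037² + 0.0009767²) = 0.01042
Seepage velocity v = K·i/n = 1.2 × 0.01042 / 0.19 = 0.06581 ft/day = 24.04 ft/yr.

24 ft/yr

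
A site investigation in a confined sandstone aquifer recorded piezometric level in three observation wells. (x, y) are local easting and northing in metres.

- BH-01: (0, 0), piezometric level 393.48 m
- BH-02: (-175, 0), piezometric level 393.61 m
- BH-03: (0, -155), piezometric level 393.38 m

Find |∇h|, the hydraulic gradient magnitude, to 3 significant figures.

∂h/∂x = (393.61 − 393.48) / (-175 − 0) = -0.0007429
∂h/∂y = (393.38 − 393.48) / (-155 − 0) = +0.0006452
|∇h| = √(-0.0007429² + 0.0006452²) = 0.000984

0.000984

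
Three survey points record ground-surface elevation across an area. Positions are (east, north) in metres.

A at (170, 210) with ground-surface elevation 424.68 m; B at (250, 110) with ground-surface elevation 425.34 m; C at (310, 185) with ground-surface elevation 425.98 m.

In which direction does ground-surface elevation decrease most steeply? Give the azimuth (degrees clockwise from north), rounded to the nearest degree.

Three-point gradient (reference A): Δ to B = (80, -100, +0.66), Δ to C = (140, -25, +1.30).
∂z/∂x = +0.009458, ∂z/∂y = +0.0009667 (det = 12000).
Steepest decrease is along −∇f: components (-0.009458 E, -0.0009667 N).
Azimuth = atan2(-0.009458, -0.0009667) = 264.2° ≈ 264°.

264°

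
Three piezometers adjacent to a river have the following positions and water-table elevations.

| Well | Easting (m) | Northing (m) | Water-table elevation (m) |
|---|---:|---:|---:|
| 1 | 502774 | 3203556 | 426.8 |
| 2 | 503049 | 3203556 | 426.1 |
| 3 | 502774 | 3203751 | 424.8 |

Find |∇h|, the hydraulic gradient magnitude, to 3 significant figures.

∂h/∂x = (426.1 − 426.8) / (503049 − 502774) = -0.002545
∂h/∂y = (424.8 − 426.8) / (3203751 − 3203556) = -0.01026
|∇h| = √(-0.002545² + -0.01026²) = 0.01057

0.0106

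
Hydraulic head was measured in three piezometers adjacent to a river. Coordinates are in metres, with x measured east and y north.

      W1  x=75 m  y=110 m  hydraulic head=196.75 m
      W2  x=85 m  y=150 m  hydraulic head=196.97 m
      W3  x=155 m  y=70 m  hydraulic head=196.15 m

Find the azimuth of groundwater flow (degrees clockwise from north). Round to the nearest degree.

With h = a·x + b·y + c and W1 as origin, the differences give:
  10·a + 40·b = +0.22
  80·a + (-40)·b = -0.60
Eliminate b (×(-40) and ×40, subtract): -3600·a = 15.200 → a = ∂h/∂x = -0.004222
Back-substitute: b = ∂h/∂y = +0.006556.
Flow direction (−∇h) has components (+0.004222 E, -0.006556 N).
Azimuth = atan2(E, N) = atan2(+0.004222, -0.006556) = 147.2° ≈ 147°.

147°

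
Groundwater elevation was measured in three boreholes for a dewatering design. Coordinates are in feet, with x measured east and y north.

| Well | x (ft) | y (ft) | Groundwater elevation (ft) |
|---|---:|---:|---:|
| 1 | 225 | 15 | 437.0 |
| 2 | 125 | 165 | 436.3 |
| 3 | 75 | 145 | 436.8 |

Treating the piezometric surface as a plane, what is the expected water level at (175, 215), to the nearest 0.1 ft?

With h = a·x + b·y + c and 1 as origin, the differences give:
  (-100)·a + 150·b = -0.7
  (-150)·a + 130·b = -0.2
Eliminate b (×130 and ×150, subtract): 9500·a = -61.00 → a = ∂h/∂x = -0.006421
Back-substitute: b = ∂h/∂y = -0.008947.
h(175, 215) = 437.0 + (-0.006421)·(-50) + (-0.008947)·(200) = 437.0 +0.321 -1.789 = 435.532 ft.

435.5 ft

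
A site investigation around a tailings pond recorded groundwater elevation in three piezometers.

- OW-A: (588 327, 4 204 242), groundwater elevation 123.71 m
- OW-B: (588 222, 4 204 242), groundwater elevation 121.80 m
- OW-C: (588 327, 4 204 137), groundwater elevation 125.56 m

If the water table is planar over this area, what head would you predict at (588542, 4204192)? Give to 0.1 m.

∂h/∂x = (121.80 − 123.71) / (588222 − 588327) = +0.01819
∂h/∂y = (125.56 − 123.71) / (4204137 − 4204242) = -0.01762
h(588542, 4204192) = 123.71 + (+0.01819)·(215) + (-0.01762)·(-50) = 123.71 +3.911 +0.881 = 128.502 m.

128.5 m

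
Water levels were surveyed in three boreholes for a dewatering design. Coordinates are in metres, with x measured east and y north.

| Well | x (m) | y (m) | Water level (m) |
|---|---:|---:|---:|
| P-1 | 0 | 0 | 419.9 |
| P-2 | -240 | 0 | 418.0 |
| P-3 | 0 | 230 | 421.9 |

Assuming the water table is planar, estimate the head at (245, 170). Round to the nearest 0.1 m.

∂h/∂x = (418.0 − 419.9) / (-240 − 0) = +0.007917
∂h/∂y = (421.9 − 419.9) / (230 − 0) = +0.008696
h(245, 170) = 419.9 + (+0.007917)·(245) + (+0.008696)·(170) = 419.9 +1.940 +1.478 = 423.318 m.

423.3 m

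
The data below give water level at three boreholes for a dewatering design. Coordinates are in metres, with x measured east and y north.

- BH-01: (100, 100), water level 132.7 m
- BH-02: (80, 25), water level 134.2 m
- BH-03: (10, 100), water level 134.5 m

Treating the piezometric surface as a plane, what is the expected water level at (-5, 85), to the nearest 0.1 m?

Taking BH-01 as reference: BH-02−BH-01 = (-20, -75, +1.5); BH-03−BH-01 = (-90, 0, +1.8).
Solve a·Δx + b·Δy = Δh: det = (-20)·0 − (-90)·(-75) = -6750.
∂h/∂x = [(+1.5)·0 − (+1.8)·(-75)] / -6750 = -0.02000
∂h/∂y = [(-20)·(+1.8) − (-90)·(+1.5)] / -6750 = -0.01467
h(-5, 85) = 132.7 + (-0.02000)·(-105) + (-0.01467)·(-15) = 132.7 +2.100 +0.220 = 135.020 m.

135.0 m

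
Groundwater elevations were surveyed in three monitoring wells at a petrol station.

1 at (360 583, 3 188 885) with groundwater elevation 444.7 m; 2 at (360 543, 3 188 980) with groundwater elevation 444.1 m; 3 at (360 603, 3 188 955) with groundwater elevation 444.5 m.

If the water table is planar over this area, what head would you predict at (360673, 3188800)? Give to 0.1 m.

445.5 m

Differences from 1: to 2 (Δx, Δy, Δh) = (-40, 95, -0.6); to 3 = (20, 70, -0.2).
Determinant of the coordinate differences = (-40)·70 − 20·95 = -4700.
∂h/∂x = [(-0.6)·70 − (-0.2)·95] / -4700 = +0.004894
∂h/∂y = [(-40)·(-0.2) − 20·(-0.6)] / -4700 = -0.004255
h(360673, 3188800) = 444.7 + (+0.004894)·(90) + (-0.004255)·(-85) = 444.7 +0.440 +0.362 = 445.502 m.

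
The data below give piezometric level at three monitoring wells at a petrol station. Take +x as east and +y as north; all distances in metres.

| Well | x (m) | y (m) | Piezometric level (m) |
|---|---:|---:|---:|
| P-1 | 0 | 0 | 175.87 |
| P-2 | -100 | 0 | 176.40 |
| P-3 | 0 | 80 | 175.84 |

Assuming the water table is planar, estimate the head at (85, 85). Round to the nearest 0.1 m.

∂h/∂x = (176.40 − 175.87) / (-100 − 0) = -0.005300
∂h/∂y = (175.84 − 175.87) / (80 − 0) = -0.0003750
h(85, 85) = 175.87 + (-0.005300)·(85) + (-0.0003750)·(85) = 175.87 -0.451 -0.032 = 175.388 m.

175.4 m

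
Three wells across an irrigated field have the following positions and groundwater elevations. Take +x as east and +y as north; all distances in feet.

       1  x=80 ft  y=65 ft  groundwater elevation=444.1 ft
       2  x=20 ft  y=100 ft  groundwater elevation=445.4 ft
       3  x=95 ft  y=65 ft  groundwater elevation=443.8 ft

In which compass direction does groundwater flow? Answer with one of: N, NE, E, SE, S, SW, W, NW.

E

Three-point gradient (reference 1): Δ to 2 = (-60, 35, +1.3), Δ to 3 = (15, 0, -0.3).
∂h/∂x = -0.02000, ∂h/∂y = +0.002857 (det = -525).
Flow = −∇h = (+0.02000 east, -0.002857 north), which points east.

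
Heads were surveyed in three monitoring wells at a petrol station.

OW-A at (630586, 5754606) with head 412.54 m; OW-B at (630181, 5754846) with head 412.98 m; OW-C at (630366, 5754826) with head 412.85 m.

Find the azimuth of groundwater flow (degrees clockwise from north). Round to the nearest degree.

142°

Three-point gradient (reference OW-A): Δ to OW-B = (-405, 240, +0.44), Δ to OW-C = (-220, 220, +0.31).
∂h/∂x = -0.0006171, ∂h/∂y = +0.0007920 (det = -36300).
Flow direction (−∇h) has components (+0.0006171 E, -0.0007920 N).
Azimuth = atan2(E, N) = atan2(+0.0006171, -0.0007920) = 142.1° ≈ 142°.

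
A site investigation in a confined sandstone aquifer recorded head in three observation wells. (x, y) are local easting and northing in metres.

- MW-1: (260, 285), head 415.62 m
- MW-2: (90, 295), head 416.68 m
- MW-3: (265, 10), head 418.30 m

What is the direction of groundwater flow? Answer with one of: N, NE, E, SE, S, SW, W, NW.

NE

Taking MW-1 as reference: MW-2−MW-1 = (-170, 10, +1.06); MW-3−MW-1 = (5, -275, +2.68).
Determinant of the coordinate differences = (-170)·(-275) − 5·10 = 46700.
∂h/∂x = [(+1.06)·(-275) − (+2.68)·10] / 46700 = -0.006816
∂h/∂y = [(-170)·(+2.68) − 5·(+1.06)] / 46700 = -0.009869
Flow = −∇h = (+0.006816 east, +0.009869 north), which points northeast.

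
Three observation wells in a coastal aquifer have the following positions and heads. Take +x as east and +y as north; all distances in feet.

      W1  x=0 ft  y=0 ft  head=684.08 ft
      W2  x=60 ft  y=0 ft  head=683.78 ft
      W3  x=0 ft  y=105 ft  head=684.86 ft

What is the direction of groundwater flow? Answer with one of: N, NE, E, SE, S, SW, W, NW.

∂h/∂x = (683.78 − 684.08) / (60 − 0) = -0.005000
∂h/∂y = (684.86 − 684.08) / (105 − 0) = +0.007429
Flow = −∇h = (+0.005000 east, -0.007429 north), which points southeast.

SE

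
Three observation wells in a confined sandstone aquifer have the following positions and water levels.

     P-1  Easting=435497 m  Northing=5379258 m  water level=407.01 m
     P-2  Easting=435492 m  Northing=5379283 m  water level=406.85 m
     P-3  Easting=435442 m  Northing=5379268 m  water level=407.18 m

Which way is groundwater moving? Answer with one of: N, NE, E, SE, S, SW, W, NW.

Taking P-1 as reference: P-2−P-1 = (-5, 25, -0.16); P-3−P-1 = (-55, 10, +0.17).
Solve a·Δx + b·Δy = Δh: det = (-5)·10 − (-55)·25 = 1325.
∂h/∂x = [(-0.16)·10 − (+0.17)·25] / 1325 = -0.004415
∂h/∂y = [(-5)·(+0.17) − (-55)·(-0.16)] / 1325 = -0.007283
Flow = −∇h = (+0.004415 east, +0.007283 north), which points northeast.

NE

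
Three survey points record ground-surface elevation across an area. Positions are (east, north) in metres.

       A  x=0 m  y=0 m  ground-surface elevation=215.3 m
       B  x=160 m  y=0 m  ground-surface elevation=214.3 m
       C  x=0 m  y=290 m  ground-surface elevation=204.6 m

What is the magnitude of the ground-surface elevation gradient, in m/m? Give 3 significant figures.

0.0374 m/m

∂z/∂x = (214.3 − 215.3) / (160 − 0) = -0.006250
∂z/∂y = (204.6 − 215.3) / (290 − 0) = -0.03690
|∇f| = √(-0.006250² + -0.03690²) = 0.03743 m/m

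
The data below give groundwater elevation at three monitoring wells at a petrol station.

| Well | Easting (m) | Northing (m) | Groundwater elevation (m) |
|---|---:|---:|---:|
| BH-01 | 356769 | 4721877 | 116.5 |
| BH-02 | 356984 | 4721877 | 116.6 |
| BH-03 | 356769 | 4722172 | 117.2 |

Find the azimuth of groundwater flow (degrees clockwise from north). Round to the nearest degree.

∂h/∂x = (116.6 − 116.5) / (356984 − 356769) = +0.0004651
∂h/∂y = (117.2 − 116.5) / (4722172 − 4721877) = +0.002373
Flow direction (−∇h) has components (-0.0004651 E, -0.002373 N).
Azimuth = atan2(E, N) = atan2(-0.0004651, -0.002373) = 191.1° ≈ 191°.

191°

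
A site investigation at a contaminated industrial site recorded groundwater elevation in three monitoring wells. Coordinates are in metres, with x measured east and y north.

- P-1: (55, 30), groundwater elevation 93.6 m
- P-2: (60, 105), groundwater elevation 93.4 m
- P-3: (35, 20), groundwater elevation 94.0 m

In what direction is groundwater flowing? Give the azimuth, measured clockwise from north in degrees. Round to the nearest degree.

Differences from P-1: to P-2 (Δx, Δy, Δh) = (5, 75, -0.2); to P-3 = (-20, -10, +0.4).
Solve a·Δx + b·Δy = Δh: det = 5·(-10) − (-20)·75 = 1450.
∂h/∂x = [(-0.2)·(-10) − (+0.4)·75] / 1450 = -0.01931
∂h/∂y = [5·(+0.4) − (-20)·(-0.2)] / 1450 = -0.001379
Flow direction (−∇h) has components (+0.01931 E, +0.001379 N).
Azimuth = atan2(E, N) = atan2(+0.01931, +0.001379) = 85.9° ≈ 086°.

086°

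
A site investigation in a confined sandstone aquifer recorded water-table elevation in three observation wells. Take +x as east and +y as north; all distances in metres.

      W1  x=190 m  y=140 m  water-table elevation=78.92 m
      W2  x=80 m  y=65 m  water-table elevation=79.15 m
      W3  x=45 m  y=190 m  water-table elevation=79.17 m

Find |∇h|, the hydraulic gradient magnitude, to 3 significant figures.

0.00188

With h = a·x + b·y + c and W1 as origin, the differences give:
  (-110)·a + (-75)·b = +0.23
  (-145)·a + 50·b = +0.25
Eliminate b (×50 and ×(-75), subtract): -16375·a = 30.250 → a = ∂h/∂x = -0.001847
Back-substitute: b = ∂h/∂y = -0.0003573.
|∇h| = √(-0.001847² + -0.0003573²) = 0.001881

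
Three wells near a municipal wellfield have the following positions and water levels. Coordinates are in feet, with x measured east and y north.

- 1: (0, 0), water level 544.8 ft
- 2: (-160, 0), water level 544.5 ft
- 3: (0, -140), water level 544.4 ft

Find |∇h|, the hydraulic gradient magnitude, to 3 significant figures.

0.00342

∂h/∂x = (544.5 − 544.8) / (-160 − 0) = +0.001875
∂h/∂y = (544.4 − 544.8) / (-140 − 0) = +0.002857
|∇h| = √(0.001875² + 0.002857²) = 0.003417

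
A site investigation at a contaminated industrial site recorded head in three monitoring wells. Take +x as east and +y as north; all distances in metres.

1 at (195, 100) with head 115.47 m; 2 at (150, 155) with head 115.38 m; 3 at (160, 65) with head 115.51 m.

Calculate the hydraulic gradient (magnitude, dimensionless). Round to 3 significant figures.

0.00144

With h = a·x + b·y + c and 1 as origin, the differences give:
  (-45)·a + 55·b = -0.09
  (-35)·a + (-35)·b = +0.04
Eliminate b (×(-35) and ×55, subtract): 3500·a = 0.950 → a = ∂h/∂x = +0.0002714
Back-substitute: b = ∂h/∂y = -0.001414.
|∇h| = √(0.0002714² + -0.001414²) = 0.00144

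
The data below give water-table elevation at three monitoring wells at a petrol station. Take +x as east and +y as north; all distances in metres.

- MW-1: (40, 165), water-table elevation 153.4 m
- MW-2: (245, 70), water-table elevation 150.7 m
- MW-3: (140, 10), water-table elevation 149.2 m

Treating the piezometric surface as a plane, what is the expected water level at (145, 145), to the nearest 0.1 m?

Three-point gradient (reference MW-1): Δ to MW-2 = (205, -95, -2.7), Δ to MW-3 = (100, -155, -4.2).
∂h/∂x = -0.0008754, ∂h/∂y = +0.02653 (det = -22275).
h(145, 145) = 153.4 + (-0.0008754)·(105) + (+0.02653)·(-20) = 153.4 -0.092 -0.531 = 152.777 m.

152.8 m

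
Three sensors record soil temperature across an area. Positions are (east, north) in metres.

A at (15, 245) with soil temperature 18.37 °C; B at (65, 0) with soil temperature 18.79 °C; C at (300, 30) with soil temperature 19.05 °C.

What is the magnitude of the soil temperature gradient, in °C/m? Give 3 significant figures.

With T = a·x + b·y + c and A as origin, the differences give:
  50·a + (-245)·b = +0.42
  285·a + (-215)·b = +0.68
Eliminate b (×(-215) and ×(-245), subtract): 59075·a = 76.300 → a = ∂T/∂x = +0.001292
Back-substitute: b = ∂T/∂y = -0.001451.
|∇f| = √(0.001292² + -0.001451²) = 0.001943 °C/m

0.00194 °C/m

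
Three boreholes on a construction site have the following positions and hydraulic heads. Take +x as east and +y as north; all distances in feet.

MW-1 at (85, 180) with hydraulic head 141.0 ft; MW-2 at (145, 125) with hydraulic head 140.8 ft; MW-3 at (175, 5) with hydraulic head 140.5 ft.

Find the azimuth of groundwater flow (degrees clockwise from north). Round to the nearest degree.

Differences from MW-1: to MW-2 (Δx, Δy, Δh) = (60, -55, -0.2); to MW-3 = (90, -175, -0.5).
Solve a·Δx + b·Δy = Δh: det = 60·(-175) − 90·(-55) = -5550.
∂h/∂x = [(-0.2)·(-175) − (-0.5)·(-55)] / -5550 = -0.001351
∂h/∂y = [60·(-0.5) − 90·(-0.2)] / -5550 = +0.002162
Flow direction (−∇h) has components (+0.001351 E, -0.002162 N).
Azimuth = atan2(E, N) = atan2(+0.001351, -0.002162) = 148.0° ≈ 148°.

148°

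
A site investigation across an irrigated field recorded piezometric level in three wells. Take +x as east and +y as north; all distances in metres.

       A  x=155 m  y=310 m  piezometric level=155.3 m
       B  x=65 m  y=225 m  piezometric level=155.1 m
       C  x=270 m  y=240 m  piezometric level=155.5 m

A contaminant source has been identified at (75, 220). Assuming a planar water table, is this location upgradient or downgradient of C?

downgradient

Three-point gradient (reference A): Δ to B = (-90, -85, -0.2), Δ to C = (115, -70, +0.2).
∂h/∂x = +0.001928, ∂h/∂y = +0.0003110 (det = 16075).
Head at (75, 220) = 155.3 + (+0.001928)·(-80) + (+0.0003110)·(-90) = 155.12 m.
That is lower than the 155.5 m at C, so the point is downgradient.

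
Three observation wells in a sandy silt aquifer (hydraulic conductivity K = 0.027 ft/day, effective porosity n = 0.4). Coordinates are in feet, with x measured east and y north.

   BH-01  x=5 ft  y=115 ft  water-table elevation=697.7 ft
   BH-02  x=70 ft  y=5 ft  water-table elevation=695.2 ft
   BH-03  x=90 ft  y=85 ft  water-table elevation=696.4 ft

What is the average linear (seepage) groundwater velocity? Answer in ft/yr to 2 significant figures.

0.48 ft/yr

Taking BH-01 as reference: BH-02−BH-01 = (65, -110, -2.5); BH-03−BH-01 = (85, -30, -1.3).
Solve a·Δx + b·Δy = Δh: det = 65·(-30) − 85·(-110) = 7400.
∂h/∂x = [(-2.5)·(-30) − (-1.3)·(-110)] / 7400 = -0.009189
∂h/∂y = [65·(-1.3) − 85·(-2.5)] / 7400 = +0.01730
|∇h| = √(-0.009189² + 0.01730²) = 0.01959
Seepage velocity v = K·i/n = 0.027 × 0.01959 / 0.4 = 0.001322 ft/day = 0.4829 ft/yr.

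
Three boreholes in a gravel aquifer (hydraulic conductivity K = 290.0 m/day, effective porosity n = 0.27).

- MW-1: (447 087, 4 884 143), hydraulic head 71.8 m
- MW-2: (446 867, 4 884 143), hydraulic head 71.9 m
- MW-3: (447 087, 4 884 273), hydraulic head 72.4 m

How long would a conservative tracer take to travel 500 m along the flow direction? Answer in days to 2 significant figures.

100 days

∂h/∂x = (71.9 − 71.8) / (446867 − 447087) = -0.0004545
∂h/∂y = (72.4 − 71.8) / (4884273 − 4884143) = +0.004615
|∇h| = √(-0.0004545² + 0.004615²) = 0.004637
Seepage velocity v = K·i/n = 290.0 × 0.004637 / 0.27 = 4.98 m/day.
t = 500 / 4.98 = 100.4 days.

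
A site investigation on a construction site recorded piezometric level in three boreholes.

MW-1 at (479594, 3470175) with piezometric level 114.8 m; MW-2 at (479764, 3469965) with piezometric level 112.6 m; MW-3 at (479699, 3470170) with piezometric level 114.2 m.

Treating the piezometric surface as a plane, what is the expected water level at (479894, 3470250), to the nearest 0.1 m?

Differences from MW-1: to MW-2 (Δx, Δy, Δh) = (170, -210, -2.2); to MW-3 = (105, -5, -0.6).
Determinant of the coordinate differences = 170·(-5) − 105·(-210) = 21200.
∂h/∂x = [(-2.2)·(-5) − (-0.6)·(-210)] / 21200 = -0.005425
∂h/∂y = [170·(-0.6) − 105·(-2.2)] / 21200 = +0.006085
h(479894, 3470250) = 114.8 + (-0.005425)·(300) + (+0.006085)·(75) = 114.8 -1.627 +0.456 = 113.629 m.

113.6 m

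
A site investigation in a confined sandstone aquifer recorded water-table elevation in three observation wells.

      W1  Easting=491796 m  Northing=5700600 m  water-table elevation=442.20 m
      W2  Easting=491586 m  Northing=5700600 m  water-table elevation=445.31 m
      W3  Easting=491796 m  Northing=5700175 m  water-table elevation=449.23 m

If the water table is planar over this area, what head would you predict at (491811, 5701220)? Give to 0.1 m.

∂h/∂x = (445.31 − 442.20) / (491586 − 491796) = -0.01481
∂h/∂y = (449.23 − 442.20) / (5700175 − 5700600) = -0.01654
h(491811, 5701220) = 442.20 + (-0.01481)·(15) + (-0.01654)·(620) = 442.20 -0.222 -10.256 = 431.722 m.

431.7 m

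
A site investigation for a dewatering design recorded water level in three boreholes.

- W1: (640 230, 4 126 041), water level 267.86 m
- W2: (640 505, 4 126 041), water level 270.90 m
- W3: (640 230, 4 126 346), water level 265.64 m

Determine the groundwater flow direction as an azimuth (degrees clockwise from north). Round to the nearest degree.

303°

∂h/∂x = (270.90 − 267.86) / (640505 − 640230) = +0.01105
∂h/∂y = (265.64 − 267.86) / (4126346 − 4126041) = -0.007279
Flow direction (−∇h) has components (-0.01105 E, +0.007279 N).
Azimuth = atan2(E, N) = atan2(-0.01105, +0.007279) = 303.4° ≈ 303°.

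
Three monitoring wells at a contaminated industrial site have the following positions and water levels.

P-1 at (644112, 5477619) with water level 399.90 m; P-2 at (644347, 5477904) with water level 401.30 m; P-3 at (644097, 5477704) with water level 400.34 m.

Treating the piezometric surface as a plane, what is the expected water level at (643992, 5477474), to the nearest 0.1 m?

399.2 m

Differences from P-1: to P-2 (Δx, Δy, Δh) = (235, 285, +1.40); to P-3 = (-15, 85, +0.44).
Determinant of the coordinate differences = 235·85 − (-15)·285 = 24250.
∂h/∂x = [(+1.40)·85 − (+0.44)·285] / 24250 = -0.0002639
∂h/∂y = [235·(+0.44) − (-15)·(+1.40)] / 24250 = +0.005130
h(643992, 5477474) = 399.90 + (-0.0002639)·(-120) + (+0.005130)·(-145) = 399.90 +0.032 -0.744 = 399.188 m.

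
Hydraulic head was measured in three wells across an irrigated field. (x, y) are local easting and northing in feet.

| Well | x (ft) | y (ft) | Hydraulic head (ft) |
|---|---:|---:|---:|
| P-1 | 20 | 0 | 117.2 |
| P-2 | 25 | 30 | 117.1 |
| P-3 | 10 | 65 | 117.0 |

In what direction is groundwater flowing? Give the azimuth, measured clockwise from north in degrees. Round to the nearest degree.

Taking P-1 as reference: P-2−P-1 = (5, 30, -0.1); P-3−P-1 = (-10, 65, -0.2).
Solve a·Δx + b·Δy = Δh: det = 5·65 − (-10)·30 = 625.
∂h/∂x = [(-0.1)·65 − (-0.2)·30] / 625 = -0.0008000
∂h/∂y = [5·(-0.2) − (-10)·(-0.1)] / 625 = -0.003200
Flow direction (−∇h) has components (+0.0008000 E, +0.003200 N).
Azimuth = atan2(E, N) = atan2(+0.0008000, +0.003200) = 14.0° ≈ 014°.

014°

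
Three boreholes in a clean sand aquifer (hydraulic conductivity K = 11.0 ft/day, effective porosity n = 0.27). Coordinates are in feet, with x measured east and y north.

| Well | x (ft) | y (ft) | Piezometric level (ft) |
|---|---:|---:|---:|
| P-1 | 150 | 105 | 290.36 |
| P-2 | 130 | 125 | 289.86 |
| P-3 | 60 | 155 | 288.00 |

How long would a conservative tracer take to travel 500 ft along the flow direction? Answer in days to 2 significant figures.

440 days

Differences from P-1: to P-2 (Δx, Δy, Δh) = (-20, 20, -0.50); to P-3 = (-90, 50, -2.36).
Solve a·Δx + b·Δy = Δh: det = (-20)·50 − (-90)·20 = 800.
∂h/∂x = [(-0.50)·50 − (-2.36)·20] / 800 = +0.02775
∂h/∂y = [(-20)·(-2.36) − (-90)·(-0.50)] / 800 = +0.002750
|∇h| = √(0.02775² + 0.002750²) = 0.02789
Seepage velocity v = K·i/n = 11.0 × 0.02789 / 0.27 = 1.136 ft/day.
t = 500 / 1.136 = 440.1 days.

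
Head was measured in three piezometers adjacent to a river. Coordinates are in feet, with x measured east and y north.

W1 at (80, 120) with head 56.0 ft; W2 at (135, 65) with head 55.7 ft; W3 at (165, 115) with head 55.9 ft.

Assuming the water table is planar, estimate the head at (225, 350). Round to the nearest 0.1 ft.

56.9 ft

Three-point gradient (reference W1): Δ to W2 = (55, -55, -0.3), Δ to W3 = (85, -5, -0.1).
∂h/∂x = -0.0009091, ∂h/∂y = +0.004545 (det = 4400).
h(225, 350) = 56.0 + (-0.0009091)·(145) + (+0.004545)·(230) = 56.0 -0.132 +1.045 = 56.914 ft.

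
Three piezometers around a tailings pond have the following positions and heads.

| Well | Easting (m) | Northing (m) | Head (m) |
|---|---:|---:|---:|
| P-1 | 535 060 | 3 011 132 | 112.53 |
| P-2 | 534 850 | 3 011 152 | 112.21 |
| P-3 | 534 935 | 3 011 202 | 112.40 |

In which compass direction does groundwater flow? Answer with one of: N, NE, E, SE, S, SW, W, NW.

With h = a·x + b·y + c and P-1 as origin, the differences give:
  (-210)·a + 20·b = -0.32
  (-125)·a + 70·b = -0.13
Eliminate b (×70 and ×20, subtract): -12200·a = -19.800 → a = ∂h/∂x = +0.001623
Back-substitute: b = ∂h/∂y = +0.001041.
Flow = −∇h = (-0.001623 east, -0.001041 north), which points southwest.

SW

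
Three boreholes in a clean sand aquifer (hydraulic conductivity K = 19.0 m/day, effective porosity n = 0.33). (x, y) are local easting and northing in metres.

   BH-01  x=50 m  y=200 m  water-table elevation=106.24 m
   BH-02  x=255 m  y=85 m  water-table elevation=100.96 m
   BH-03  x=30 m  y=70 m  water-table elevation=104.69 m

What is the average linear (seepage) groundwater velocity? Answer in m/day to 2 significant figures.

1.3 m/day

With h = a·x + b·y + c and BH-01 as origin, the differences give:
  205·a + (-115)·b = -5.28
  (-20)·a + (-130)·b = -1.55
Eliminate b (×(-130) and ×(-115), subtract): -28950·a = 508.150 → a = ∂h/∂x = -0.01755
Back-substitute: b = ∂h/∂y = +0.01462.
|∇h| = √(-0.01755² + 0.01462²) = 0.02284
Seepage velocity v = K·i/n = 19.0 × 0.02284 / 0.33 = 1.315 m/day.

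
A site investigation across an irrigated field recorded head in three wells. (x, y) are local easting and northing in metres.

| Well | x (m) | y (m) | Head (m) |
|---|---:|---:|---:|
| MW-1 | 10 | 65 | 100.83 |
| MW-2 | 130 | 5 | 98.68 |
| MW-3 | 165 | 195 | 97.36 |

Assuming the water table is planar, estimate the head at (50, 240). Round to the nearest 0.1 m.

Taking MW-1 as reference: MW-2−MW-1 = (120, -60, -2.15); MW-3−MW-1 = (155, 130, -3.47).
Determinant of the coordinate differences = 120·130 − 155·(-60) = 24900.
∂h/∂x = [(-2.15)·130 − (-3.47)·(-60)] / 24900 = -0.01959
∂h/∂y = [120·(-3.47) − 155·(-2.15)] / 24900 = -0.003339
h(50, 240) = 100.83 + (-0.01959)·(40) + (-0.003339)·(175) = 100.83 -0.783 -0.584 = 99.462 m.

99.5 m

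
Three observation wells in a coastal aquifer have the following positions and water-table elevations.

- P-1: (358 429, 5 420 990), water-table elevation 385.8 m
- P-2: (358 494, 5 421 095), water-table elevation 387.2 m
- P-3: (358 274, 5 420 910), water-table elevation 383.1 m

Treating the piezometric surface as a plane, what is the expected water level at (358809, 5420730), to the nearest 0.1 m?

Taking P-1 as reference: P-2−P-1 = (65, 105, +1.4); P-3−P-1 = (-155, -80, -2.7).
Determinant of the coordinate differences = 65·(-80) − (-155)·105 = 11075.
∂h/∂x = [(+1.4)·(-80) − (-2.7)·105] / 11075 = +0.01549
∂h/∂y = [65·(-2.7) − (-155)·(+1.4)] / 11075 = +0.003747
h(358809, 5420730) = 385.8 + (+0.01549)·(380) + (+0.003747)·(-260) = 385.8 +5.884 -0.974 = 390.710 m.

390.7 m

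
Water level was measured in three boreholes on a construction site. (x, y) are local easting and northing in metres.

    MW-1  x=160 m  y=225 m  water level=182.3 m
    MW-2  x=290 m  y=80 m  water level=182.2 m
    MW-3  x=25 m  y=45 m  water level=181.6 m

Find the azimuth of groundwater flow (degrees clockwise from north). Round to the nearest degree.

With h = a·x + b·y + c and MW-1 as origin, the differences give:
  130·a + (-145)·b = -0.1
  (-135)·a + (-180)·b = -0.7
Eliminate b (×(-180) and ×(-145), subtract): -42975·a = -83.50 → a = ∂h/∂x = +0.001943
Back-substitute: b = ∂h/∂y = +0.002432.
Flow direction (−∇h) has components (-0.001943 E, -0.002432 N).
Azimuth = atan2(E, N) = atan2(-0.001943, -0.002432) = 218.6° ≈ 219°.

219°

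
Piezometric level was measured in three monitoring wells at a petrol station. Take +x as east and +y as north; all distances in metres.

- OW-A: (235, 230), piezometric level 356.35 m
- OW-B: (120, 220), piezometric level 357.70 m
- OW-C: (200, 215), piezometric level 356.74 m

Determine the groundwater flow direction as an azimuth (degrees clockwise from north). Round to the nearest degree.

098°

Differences from OW-A: to OW-B (Δx, Δy, Δh) = (-115, -10, +1.35); to OW-C = (-35, -15, +0.39).
Solve a·Δx + b·Δy = Δh: det = (-115)·(-15) − (-35)·(-10) = 1375.
∂h/∂x = [(+1.35)·(-15) − (+0.39)·(-10)] / 1375 = -0.01189
∂h/∂y = [(-115)·(+0.39) − (-35)·(+1.35)] / 1375 = +0.001745
Flow direction (−∇h) has components (+0.01189 E, -0.001745 N).
Azimuth = atan2(E, N) = atan2(+0.01189, -0.001745) = 98.4° ≈ 098°.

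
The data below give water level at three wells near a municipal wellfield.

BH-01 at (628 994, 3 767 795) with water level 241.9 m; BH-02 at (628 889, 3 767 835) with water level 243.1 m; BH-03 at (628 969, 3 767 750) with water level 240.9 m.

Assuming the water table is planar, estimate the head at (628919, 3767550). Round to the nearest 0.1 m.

236.3 m

Differences from BH-01: to BH-02 (Δx, Δy, Δh) = (-105, 40, +1.2); to BH-03 = (-25, -45, -1.0).
Determinant of the coordinate differences = (-105)·(-45) − (-25)·40 = 5725.
∂h/∂x = [(+1.2)·(-45) − (-1.0)·40] / 5725 = -0.002445
∂h/∂y = [(-105)·(-1.0) − (-25)·(+1.2)] / 5725 = +0.02358
h(628919, 3767550) = 241.9 + (-0.002445)·(-75) + (+0.02358)·(-245) = 241.9 +0.183 -5.777 = 236.306 m.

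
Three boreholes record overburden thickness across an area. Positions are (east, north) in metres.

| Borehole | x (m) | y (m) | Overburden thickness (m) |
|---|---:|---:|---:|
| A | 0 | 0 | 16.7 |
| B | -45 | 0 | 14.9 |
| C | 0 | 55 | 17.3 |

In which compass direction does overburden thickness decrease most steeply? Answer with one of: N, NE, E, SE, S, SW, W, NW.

∂d/∂x = (14.9 − 16.7) / (-45 − 0) = +0.04000
∂d/∂y = (17.3 − 16.7) / (55 − 0) = +0.01091
Steepest decrease is along −∇f = (-0.04000 E, -0.01091 N) → west.

W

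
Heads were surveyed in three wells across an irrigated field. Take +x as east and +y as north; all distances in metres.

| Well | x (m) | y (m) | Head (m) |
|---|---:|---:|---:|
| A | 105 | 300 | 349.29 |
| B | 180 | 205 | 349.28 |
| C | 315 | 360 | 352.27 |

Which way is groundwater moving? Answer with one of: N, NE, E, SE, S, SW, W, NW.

With h = a·x + b·y + c and A as origin, the differences give:
  75·a + (-95)·b = -0.01
  210·a + 60·b = +2.98
Eliminate b (×60 and ×(-95), subtract): 24450·a = 282.500 → a = ∂h/∂x = +0.01155
Back-substitute: b = ∂h/∂y = +0.009227.
Flow = −∇h = (-0.01155 east, -0.009227 north), which points southwest.

SW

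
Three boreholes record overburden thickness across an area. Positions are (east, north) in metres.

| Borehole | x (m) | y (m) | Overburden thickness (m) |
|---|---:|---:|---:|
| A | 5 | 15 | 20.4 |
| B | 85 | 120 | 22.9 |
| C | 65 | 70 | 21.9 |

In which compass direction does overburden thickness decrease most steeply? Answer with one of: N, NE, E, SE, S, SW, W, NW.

Three-point gradient (reference A): Δ to B = (80, 105, +2.5), Δ to C = (60, 55, +1.5).
∂d/∂x = +0.01053, ∂d/∂y = +0.01579 (det = -1900).
Steepest decrease is along −∇f = (-0.01053 E, -0.01579 N) → southwest.

SW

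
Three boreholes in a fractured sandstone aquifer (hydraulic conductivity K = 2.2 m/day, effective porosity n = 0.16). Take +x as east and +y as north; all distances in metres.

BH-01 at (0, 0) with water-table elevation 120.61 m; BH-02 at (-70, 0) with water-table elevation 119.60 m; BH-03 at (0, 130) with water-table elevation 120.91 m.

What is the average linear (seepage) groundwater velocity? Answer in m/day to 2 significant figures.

0.20 m/day

∂h/∂x = (119.60 − 120.61) / (-70 − 0) = +0.01443
∂h/∂y = (120.91 − 120.61) / (130 − 0) = +0.002308
|∇h| = √(0.01443² + 0.002308²) = 0.01461
Seepage velocity v = K·i/n = 2.2 × 0.01461 / 0.16 = 0.2009 m/day.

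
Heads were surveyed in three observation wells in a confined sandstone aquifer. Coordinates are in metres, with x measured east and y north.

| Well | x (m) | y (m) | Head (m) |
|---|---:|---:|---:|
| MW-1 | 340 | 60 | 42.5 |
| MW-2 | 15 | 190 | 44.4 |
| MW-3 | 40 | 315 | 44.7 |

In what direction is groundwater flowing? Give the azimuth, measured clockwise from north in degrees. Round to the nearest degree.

126°

Three-point gradient (reference MW-1): Δ to MW-2 = (-325, 130, +1.9), Δ to MW-3 = (-300, 255, +2.2).
∂h/∂x = -0.004524, ∂h/∂y = +0.003305 (det = -43875).
Flow direction (−∇h) has components (+0.004524 E, -0.003305 N).
Azimuth = atan2(E, N) = atan2(+0.004524, -0.003305) = 126.1° ≈ 126°.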